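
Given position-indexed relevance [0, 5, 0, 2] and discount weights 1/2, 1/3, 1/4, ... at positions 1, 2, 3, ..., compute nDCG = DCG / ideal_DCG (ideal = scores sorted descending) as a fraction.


Position discount weights w_i = 1/(i+1) for i=1..4:
Weights = [1/2, 1/3, 1/4, 1/5]
Actual relevance: [0, 5, 0, 2]
DCG = 0/2 + 5/3 + 0/4 + 2/5 = 31/15
Ideal relevance (sorted desc): [5, 2, 0, 0]
Ideal DCG = 5/2 + 2/3 + 0/4 + 0/5 = 19/6
nDCG = DCG / ideal_DCG = 31/15 / 19/6 = 62/95

62/95


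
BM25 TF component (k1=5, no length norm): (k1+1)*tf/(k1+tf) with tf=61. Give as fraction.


BM25 TF component = (k1+1)*tf / (k1+tf)
k1 = 5, tf = 61
Numerator = (5+1)*61 = 366
Denominator = 5 + 61 = 66
= 366/66 = 61/11

61/11


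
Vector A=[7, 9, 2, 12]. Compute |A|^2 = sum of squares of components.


|A|^2 = sum of squared components
A[0]^2 = 7^2 = 49
A[1]^2 = 9^2 = 81
A[2]^2 = 2^2 = 4
A[3]^2 = 12^2 = 144
Sum = 49 + 81 + 4 + 144 = 278

278


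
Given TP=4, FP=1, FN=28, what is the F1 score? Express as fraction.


F1 = 2 * P * R / (P + R)
P = TP/(TP+FP) = 4/5 = 4/5
R = TP/(TP+FN) = 4/32 = 1/8
2 * P * R = 2 * 4/5 * 1/8 = 1/5
P + R = 4/5 + 1/8 = 37/40
F1 = 1/5 / 37/40 = 8/37

8/37


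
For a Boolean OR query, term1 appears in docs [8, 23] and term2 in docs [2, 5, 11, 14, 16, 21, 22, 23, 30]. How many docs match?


Boolean OR: find union of posting lists
term1 docs: [8, 23]
term2 docs: [2, 5, 11, 14, 16, 21, 22, 23, 30]
Union: [2, 5, 8, 11, 14, 16, 21, 22, 23, 30]
|union| = 10

10


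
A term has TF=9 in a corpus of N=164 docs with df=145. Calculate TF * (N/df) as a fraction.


TF * (N/df)
= 9 * (164/145)
= 9 * 164/145
= 1476/145

1476/145


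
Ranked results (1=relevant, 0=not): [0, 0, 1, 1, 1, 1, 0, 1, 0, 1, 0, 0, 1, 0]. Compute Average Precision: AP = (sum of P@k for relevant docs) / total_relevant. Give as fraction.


Computing P@k for each relevant position:
Position 1: not relevant
Position 2: not relevant
Position 3: relevant, P@3 = 1/3 = 1/3
Position 4: relevant, P@4 = 2/4 = 1/2
Position 5: relevant, P@5 = 3/5 = 3/5
Position 6: relevant, P@6 = 4/6 = 2/3
Position 7: not relevant
Position 8: relevant, P@8 = 5/8 = 5/8
Position 9: not relevant
Position 10: relevant, P@10 = 6/10 = 3/5
Position 11: not relevant
Position 12: not relevant
Position 13: relevant, P@13 = 7/13 = 7/13
Position 14: not relevant
Sum of P@k = 1/3 + 1/2 + 3/5 + 2/3 + 5/8 + 3/5 + 7/13 = 2009/520
AP = 2009/520 / 7 = 287/520

287/520


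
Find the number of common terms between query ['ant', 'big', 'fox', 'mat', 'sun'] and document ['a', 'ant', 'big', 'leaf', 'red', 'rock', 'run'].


Query terms: ['ant', 'big', 'fox', 'mat', 'sun']
Document terms: ['a', 'ant', 'big', 'leaf', 'red', 'rock', 'run']
Common terms: ['ant', 'big']
Overlap count = 2

2


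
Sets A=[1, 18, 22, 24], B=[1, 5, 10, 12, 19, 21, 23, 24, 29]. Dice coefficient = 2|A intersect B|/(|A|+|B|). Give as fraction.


A intersect B = [1, 24]
|A intersect B| = 2
|A| = 4, |B| = 9
Dice = 2*2 / (4+9)
= 4 / 13 = 4/13

4/13


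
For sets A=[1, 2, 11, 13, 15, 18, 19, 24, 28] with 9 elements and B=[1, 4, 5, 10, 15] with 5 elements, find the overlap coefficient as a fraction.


A intersect B = [1, 15]
|A intersect B| = 2
min(|A|, |B|) = min(9, 5) = 5
Overlap = 2 / 5 = 2/5

2/5


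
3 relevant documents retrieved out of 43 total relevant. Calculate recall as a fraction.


Recall = retrieved_relevant / total_relevant
= 3 / 43
= 3 / (3 + 40)
= 3/43

3/43


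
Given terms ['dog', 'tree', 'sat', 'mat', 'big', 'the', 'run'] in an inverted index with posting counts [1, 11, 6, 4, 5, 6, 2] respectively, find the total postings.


Summing posting list sizes:
'dog': 1 postings
'tree': 11 postings
'sat': 6 postings
'mat': 4 postings
'big': 5 postings
'the': 6 postings
'run': 2 postings
Total = 1 + 11 + 6 + 4 + 5 + 6 + 2 = 35

35


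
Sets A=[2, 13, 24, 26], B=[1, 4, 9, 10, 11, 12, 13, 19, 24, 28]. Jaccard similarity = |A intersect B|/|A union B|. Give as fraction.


A intersect B = [13, 24]
|A intersect B| = 2
A union B = [1, 2, 4, 9, 10, 11, 12, 13, 19, 24, 26, 28]
|A union B| = 12
Jaccard = 2/12 = 1/6

1/6


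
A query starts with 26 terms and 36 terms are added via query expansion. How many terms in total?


Original terms: 26
Expansion terms: 36
Total = 26 + 36 = 62

62


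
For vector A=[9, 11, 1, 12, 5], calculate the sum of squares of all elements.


|A|^2 = sum of squared components
A[0]^2 = 9^2 = 81
A[1]^2 = 11^2 = 121
A[2]^2 = 1^2 = 1
A[3]^2 = 12^2 = 144
A[4]^2 = 5^2 = 25
Sum = 81 + 121 + 1 + 144 + 25 = 372

372


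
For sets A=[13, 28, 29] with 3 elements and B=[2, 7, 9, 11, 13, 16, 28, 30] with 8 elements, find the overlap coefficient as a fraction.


A intersect B = [13, 28]
|A intersect B| = 2
min(|A|, |B|) = min(3, 8) = 3
Overlap = 2 / 3 = 2/3

2/3


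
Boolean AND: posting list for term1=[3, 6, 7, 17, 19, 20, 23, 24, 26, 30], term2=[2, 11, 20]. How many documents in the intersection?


Boolean AND: find intersection of posting lists
term1 docs: [3, 6, 7, 17, 19, 20, 23, 24, 26, 30]
term2 docs: [2, 11, 20]
Intersection: [20]
|intersection| = 1

1


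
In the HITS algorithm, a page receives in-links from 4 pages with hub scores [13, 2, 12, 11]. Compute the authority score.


Authority = sum of hub scores of in-linkers
In-link 1: hub score = 13
In-link 2: hub score = 2
In-link 3: hub score = 12
In-link 4: hub score = 11
Authority = 13 + 2 + 12 + 11 = 38

38


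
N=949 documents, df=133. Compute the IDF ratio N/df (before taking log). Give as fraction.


IDF ratio = N / df
= 949 / 133
= 949/133

949/133


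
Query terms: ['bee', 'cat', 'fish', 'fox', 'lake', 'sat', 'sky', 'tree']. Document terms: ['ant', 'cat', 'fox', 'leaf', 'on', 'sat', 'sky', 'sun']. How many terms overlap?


Query terms: ['bee', 'cat', 'fish', 'fox', 'lake', 'sat', 'sky', 'tree']
Document terms: ['ant', 'cat', 'fox', 'leaf', 'on', 'sat', 'sky', 'sun']
Common terms: ['cat', 'fox', 'sat', 'sky']
Overlap count = 4

4


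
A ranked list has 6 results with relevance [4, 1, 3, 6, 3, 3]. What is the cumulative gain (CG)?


Cumulative Gain = sum of relevance scores
Position 1: rel=4, running sum=4
Position 2: rel=1, running sum=5
Position 3: rel=3, running sum=8
Position 4: rel=6, running sum=14
Position 5: rel=3, running sum=17
Position 6: rel=3, running sum=20
CG = 20

20


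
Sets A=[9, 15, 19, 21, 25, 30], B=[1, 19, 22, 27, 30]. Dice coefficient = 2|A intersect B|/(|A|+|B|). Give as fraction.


A intersect B = [19, 30]
|A intersect B| = 2
|A| = 6, |B| = 5
Dice = 2*2 / (6+5)
= 4 / 11 = 4/11

4/11


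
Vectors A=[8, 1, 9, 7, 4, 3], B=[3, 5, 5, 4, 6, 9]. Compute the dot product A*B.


Dot product = sum of element-wise products
A[0]*B[0] = 8*3 = 24
A[1]*B[1] = 1*5 = 5
A[2]*B[2] = 9*5 = 45
A[3]*B[3] = 7*4 = 28
A[4]*B[4] = 4*6 = 24
A[5]*B[5] = 3*9 = 27
Sum = 24 + 5 + 45 + 28 + 24 + 27 = 153

153


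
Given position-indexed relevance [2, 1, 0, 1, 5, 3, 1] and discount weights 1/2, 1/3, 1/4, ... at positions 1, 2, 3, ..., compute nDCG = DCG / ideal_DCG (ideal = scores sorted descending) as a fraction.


Position discount weights w_i = 1/(i+1) for i=1..7:
Weights = [1/2, 1/3, 1/4, 1/5, 1/6, 1/7, 1/8]
Actual relevance: [2, 1, 0, 1, 5, 3, 1]
DCG = 2/2 + 1/3 + 0/4 + 1/5 + 5/6 + 3/7 + 1/8 = 2453/840
Ideal relevance (sorted desc): [5, 3, 2, 1, 1, 1, 0]
Ideal DCG = 5/2 + 3/3 + 2/4 + 1/5 + 1/6 + 1/7 + 0/8 = 947/210
nDCG = DCG / ideal_DCG = 2453/840 / 947/210 = 2453/3788

2453/3788


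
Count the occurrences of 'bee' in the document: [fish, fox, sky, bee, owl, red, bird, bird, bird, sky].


Document has 10 words
Scanning for 'bee':
Found at positions: [3]
Count = 1

1


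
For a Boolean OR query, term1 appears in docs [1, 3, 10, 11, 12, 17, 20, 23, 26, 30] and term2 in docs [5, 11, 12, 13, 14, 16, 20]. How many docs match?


Boolean OR: find union of posting lists
term1 docs: [1, 3, 10, 11, 12, 17, 20, 23, 26, 30]
term2 docs: [5, 11, 12, 13, 14, 16, 20]
Union: [1, 3, 5, 10, 11, 12, 13, 14, 16, 17, 20, 23, 26, 30]
|union| = 14

14


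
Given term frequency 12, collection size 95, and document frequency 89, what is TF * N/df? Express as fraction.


TF * (N/df)
= 12 * (95/89)
= 12 * 95/89
= 1140/89

1140/89


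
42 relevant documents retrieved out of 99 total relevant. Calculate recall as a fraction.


Recall = retrieved_relevant / total_relevant
= 42 / 99
= 42 / (42 + 57)
= 14/33

14/33


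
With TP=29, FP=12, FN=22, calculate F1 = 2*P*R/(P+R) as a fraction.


F1 = 2 * P * R / (P + R)
P = TP/(TP+FP) = 29/41 = 29/41
R = TP/(TP+FN) = 29/51 = 29/51
2 * P * R = 2 * 29/41 * 29/51 = 1682/2091
P + R = 29/41 + 29/51 = 2668/2091
F1 = 1682/2091 / 2668/2091 = 29/46

29/46


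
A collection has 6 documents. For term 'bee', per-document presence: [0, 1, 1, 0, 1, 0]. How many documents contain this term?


Checking each document for 'bee':
Doc 1: absent
Doc 2: present
Doc 3: present
Doc 4: absent
Doc 5: present
Doc 6: absent
df = sum of presences = 0 + 1 + 1 + 0 + 1 + 0 = 3

3


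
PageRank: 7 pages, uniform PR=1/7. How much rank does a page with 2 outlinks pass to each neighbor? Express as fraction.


Initial PR = 1/7 = 1/7
Outlinks = 2
Contribution per link = PR / outlinks
= 1/7 / 2
= 1/14

1/14


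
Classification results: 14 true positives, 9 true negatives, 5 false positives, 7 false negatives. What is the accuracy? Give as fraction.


Accuracy = (TP + TN) / (TP + TN + FP + FN)
TP + TN = 14 + 9 = 23
Total = 14 + 9 + 5 + 7 = 35
Accuracy = 23 / 35 = 23/35

23/35


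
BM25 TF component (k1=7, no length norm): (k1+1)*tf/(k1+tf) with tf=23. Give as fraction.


BM25 TF component = (k1+1)*tf / (k1+tf)
k1 = 7, tf = 23
Numerator = (7+1)*23 = 184
Denominator = 7 + 23 = 30
= 184/30 = 92/15

92/15


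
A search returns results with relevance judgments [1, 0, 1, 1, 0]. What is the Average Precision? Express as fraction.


Computing P@k for each relevant position:
Position 1: relevant, P@1 = 1/1 = 1
Position 2: not relevant
Position 3: relevant, P@3 = 2/3 = 2/3
Position 4: relevant, P@4 = 3/4 = 3/4
Position 5: not relevant
Sum of P@k = 1 + 2/3 + 3/4 = 29/12
AP = 29/12 / 3 = 29/36

29/36


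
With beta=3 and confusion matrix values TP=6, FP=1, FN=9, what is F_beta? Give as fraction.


P = TP/(TP+FP) = 6/7 = 6/7
R = TP/(TP+FN) = 6/15 = 2/5
beta^2 = 3^2 = 9
(1 + beta^2) = 10
Numerator = (1+beta^2)*P*R = 24/7
Denominator = beta^2*P + R = 54/7 + 2/5 = 284/35
F_beta = 30/71

30/71


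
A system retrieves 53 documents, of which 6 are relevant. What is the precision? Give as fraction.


Precision = relevant_retrieved / total_retrieved
= 6 / 53
= 6 / (6 + 47)
= 6/53

6/53


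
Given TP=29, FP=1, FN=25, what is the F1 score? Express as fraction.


F1 = 2 * P * R / (P + R)
P = TP/(TP+FP) = 29/30 = 29/30
R = TP/(TP+FN) = 29/54 = 29/54
2 * P * R = 2 * 29/30 * 29/54 = 841/810
P + R = 29/30 + 29/54 = 203/135
F1 = 841/810 / 203/135 = 29/42

29/42


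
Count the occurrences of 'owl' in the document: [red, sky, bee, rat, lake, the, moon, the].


Document has 8 words
Scanning for 'owl':
Term not found in document
Count = 0

0


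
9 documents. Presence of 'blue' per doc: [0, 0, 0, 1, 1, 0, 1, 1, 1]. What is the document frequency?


Checking each document for 'blue':
Doc 1: absent
Doc 2: absent
Doc 3: absent
Doc 4: present
Doc 5: present
Doc 6: absent
Doc 7: present
Doc 8: present
Doc 9: present
df = sum of presences = 0 + 0 + 0 + 1 + 1 + 0 + 1 + 1 + 1 = 5

5


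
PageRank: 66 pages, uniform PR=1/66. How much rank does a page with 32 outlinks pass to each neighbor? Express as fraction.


Initial PR = 1/66 = 1/66
Outlinks = 32
Contribution per link = PR / outlinks
= 1/66 / 32
= 1/2112

1/2112


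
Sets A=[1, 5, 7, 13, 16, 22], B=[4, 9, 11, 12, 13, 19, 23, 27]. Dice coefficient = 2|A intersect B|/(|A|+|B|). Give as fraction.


A intersect B = [13]
|A intersect B| = 1
|A| = 6, |B| = 8
Dice = 2*1 / (6+8)
= 2 / 14 = 1/7

1/7


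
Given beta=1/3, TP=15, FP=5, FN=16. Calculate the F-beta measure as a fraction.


P = TP/(TP+FP) = 15/20 = 3/4
R = TP/(TP+FN) = 15/31 = 15/31
beta^2 = 1/3^2 = 1/9
(1 + beta^2) = 10/9
Numerator = (1+beta^2)*P*R = 25/62
Denominator = beta^2*P + R = 1/12 + 15/31 = 211/372
F_beta = 150/211

150/211


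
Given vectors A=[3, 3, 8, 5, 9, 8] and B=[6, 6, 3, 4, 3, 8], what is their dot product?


Dot product = sum of element-wise products
A[0]*B[0] = 3*6 = 18
A[1]*B[1] = 3*6 = 18
A[2]*B[2] = 8*3 = 24
A[3]*B[3] = 5*4 = 20
A[4]*B[4] = 9*3 = 27
A[5]*B[5] = 8*8 = 64
Sum = 18 + 18 + 24 + 20 + 27 + 64 = 171

171


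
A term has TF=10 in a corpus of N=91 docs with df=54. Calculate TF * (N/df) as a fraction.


TF * (N/df)
= 10 * (91/54)
= 10 * 91/54
= 455/27

455/27


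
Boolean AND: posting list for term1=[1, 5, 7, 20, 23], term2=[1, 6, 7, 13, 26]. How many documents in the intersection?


Boolean AND: find intersection of posting lists
term1 docs: [1, 5, 7, 20, 23]
term2 docs: [1, 6, 7, 13, 26]
Intersection: [1, 7]
|intersection| = 2

2


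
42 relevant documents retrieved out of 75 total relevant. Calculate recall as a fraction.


Recall = retrieved_relevant / total_relevant
= 42 / 75
= 42 / (42 + 33)
= 14/25

14/25


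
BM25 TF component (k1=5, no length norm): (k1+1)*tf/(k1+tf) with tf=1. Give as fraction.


BM25 TF component = (k1+1)*tf / (k1+tf)
k1 = 5, tf = 1
Numerator = (5+1)*1 = 6
Denominator = 5 + 1 = 6
= 6/6 = 1

1


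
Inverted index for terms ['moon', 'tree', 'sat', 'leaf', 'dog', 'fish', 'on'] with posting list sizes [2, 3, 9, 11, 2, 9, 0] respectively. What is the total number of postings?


Summing posting list sizes:
'moon': 2 postings
'tree': 3 postings
'sat': 9 postings
'leaf': 11 postings
'dog': 2 postings
'fish': 9 postings
'on': 0 postings
Total = 2 + 3 + 9 + 11 + 2 + 9 + 0 = 36

36


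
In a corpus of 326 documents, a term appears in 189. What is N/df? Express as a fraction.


IDF ratio = N / df
= 326 / 189
= 326/189

326/189


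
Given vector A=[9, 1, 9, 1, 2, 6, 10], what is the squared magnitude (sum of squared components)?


|A|^2 = sum of squared components
A[0]^2 = 9^2 = 81
A[1]^2 = 1^2 = 1
A[2]^2 = 9^2 = 81
A[3]^2 = 1^2 = 1
A[4]^2 = 2^2 = 4
A[5]^2 = 6^2 = 36
A[6]^2 = 10^2 = 100
Sum = 81 + 1 + 81 + 1 + 4 + 36 + 100 = 304

304


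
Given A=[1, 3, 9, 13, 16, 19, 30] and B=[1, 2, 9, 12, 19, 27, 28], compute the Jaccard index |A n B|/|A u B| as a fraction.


A intersect B = [1, 9, 19]
|A intersect B| = 3
A union B = [1, 2, 3, 9, 12, 13, 16, 19, 27, 28, 30]
|A union B| = 11
Jaccard = 3/11 = 3/11

3/11


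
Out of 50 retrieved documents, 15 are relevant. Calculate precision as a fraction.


Precision = relevant_retrieved / total_retrieved
= 15 / 50
= 15 / (15 + 35)
= 3/10

3/10


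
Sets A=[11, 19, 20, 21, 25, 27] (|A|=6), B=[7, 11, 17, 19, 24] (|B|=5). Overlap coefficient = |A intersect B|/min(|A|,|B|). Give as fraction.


A intersect B = [11, 19]
|A intersect B| = 2
min(|A|, |B|) = min(6, 5) = 5
Overlap = 2 / 5 = 2/5

2/5


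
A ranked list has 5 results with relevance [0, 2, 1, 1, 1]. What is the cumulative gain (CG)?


Cumulative Gain = sum of relevance scores
Position 1: rel=0, running sum=0
Position 2: rel=2, running sum=2
Position 3: rel=1, running sum=3
Position 4: rel=1, running sum=4
Position 5: rel=1, running sum=5
CG = 5

5


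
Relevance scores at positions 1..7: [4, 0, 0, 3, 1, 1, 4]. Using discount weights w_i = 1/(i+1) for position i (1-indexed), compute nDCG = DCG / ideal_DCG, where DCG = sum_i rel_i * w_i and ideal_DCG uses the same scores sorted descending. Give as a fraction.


Position discount weights w_i = 1/(i+1) for i=1..7:
Weights = [1/2, 1/3, 1/4, 1/5, 1/6, 1/7, 1/8]
Actual relevance: [4, 0, 0, 3, 1, 1, 4]
DCG = 4/2 + 0/3 + 0/4 + 3/5 + 1/6 + 1/7 + 4/8 = 358/105
Ideal relevance (sorted desc): [4, 4, 3, 1, 1, 0, 0]
Ideal DCG = 4/2 + 4/3 + 3/4 + 1/5 + 1/6 + 0/7 + 0/8 = 89/20
nDCG = DCG / ideal_DCG = 358/105 / 89/20 = 1432/1869

1432/1869


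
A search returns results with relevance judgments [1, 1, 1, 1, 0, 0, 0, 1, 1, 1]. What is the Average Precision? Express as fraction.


Computing P@k for each relevant position:
Position 1: relevant, P@1 = 1/1 = 1
Position 2: relevant, P@2 = 2/2 = 1
Position 3: relevant, P@3 = 3/3 = 1
Position 4: relevant, P@4 = 4/4 = 1
Position 5: not relevant
Position 6: not relevant
Position 7: not relevant
Position 8: relevant, P@8 = 5/8 = 5/8
Position 9: relevant, P@9 = 6/9 = 2/3
Position 10: relevant, P@10 = 7/10 = 7/10
Sum of P@k = 1 + 1 + 1 + 1 + 5/8 + 2/3 + 7/10 = 719/120
AP = 719/120 / 7 = 719/840

719/840


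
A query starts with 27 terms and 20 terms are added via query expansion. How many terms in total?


Original terms: 27
Expansion terms: 20
Total = 27 + 20 = 47

47


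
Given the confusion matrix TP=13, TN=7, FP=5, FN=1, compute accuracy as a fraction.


Accuracy = (TP + TN) / (TP + TN + FP + FN)
TP + TN = 13 + 7 = 20
Total = 13 + 7 + 5 + 1 = 26
Accuracy = 20 / 26 = 10/13

10/13


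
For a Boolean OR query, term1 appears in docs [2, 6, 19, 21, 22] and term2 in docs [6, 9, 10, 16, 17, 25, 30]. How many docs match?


Boolean OR: find union of posting lists
term1 docs: [2, 6, 19, 21, 22]
term2 docs: [6, 9, 10, 16, 17, 25, 30]
Union: [2, 6, 9, 10, 16, 17, 19, 21, 22, 25, 30]
|union| = 11

11


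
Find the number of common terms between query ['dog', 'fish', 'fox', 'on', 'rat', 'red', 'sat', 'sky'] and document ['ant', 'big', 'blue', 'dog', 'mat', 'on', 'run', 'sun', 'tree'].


Query terms: ['dog', 'fish', 'fox', 'on', 'rat', 'red', 'sat', 'sky']
Document terms: ['ant', 'big', 'blue', 'dog', 'mat', 'on', 'run', 'sun', 'tree']
Common terms: ['dog', 'on']
Overlap count = 2

2


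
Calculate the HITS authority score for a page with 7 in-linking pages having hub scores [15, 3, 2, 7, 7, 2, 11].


Authority = sum of hub scores of in-linkers
In-link 1: hub score = 15
In-link 2: hub score = 3
In-link 3: hub score = 2
In-link 4: hub score = 7
In-link 5: hub score = 7
In-link 6: hub score = 2
In-link 7: hub score = 11
Authority = 15 + 3 + 2 + 7 + 7 + 2 + 11 = 47

47


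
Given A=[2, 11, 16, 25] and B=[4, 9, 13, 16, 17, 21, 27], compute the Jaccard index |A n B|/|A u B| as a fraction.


A intersect B = [16]
|A intersect B| = 1
A union B = [2, 4, 9, 11, 13, 16, 17, 21, 25, 27]
|A union B| = 10
Jaccard = 1/10 = 1/10

1/10


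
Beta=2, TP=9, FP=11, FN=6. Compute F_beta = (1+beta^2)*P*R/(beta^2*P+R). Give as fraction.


P = TP/(TP+FP) = 9/20 = 9/20
R = TP/(TP+FN) = 9/15 = 3/5
beta^2 = 2^2 = 4
(1 + beta^2) = 5
Numerator = (1+beta^2)*P*R = 27/20
Denominator = beta^2*P + R = 9/5 + 3/5 = 12/5
F_beta = 9/16

9/16


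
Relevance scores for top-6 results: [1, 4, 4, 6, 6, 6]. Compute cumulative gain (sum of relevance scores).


Cumulative Gain = sum of relevance scores
Position 1: rel=1, running sum=1
Position 2: rel=4, running sum=5
Position 3: rel=4, running sum=9
Position 4: rel=6, running sum=15
Position 5: rel=6, running sum=21
Position 6: rel=6, running sum=27
CG = 27

27


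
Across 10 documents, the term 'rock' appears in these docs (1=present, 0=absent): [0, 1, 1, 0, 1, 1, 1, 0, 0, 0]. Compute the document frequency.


Checking each document for 'rock':
Doc 1: absent
Doc 2: present
Doc 3: present
Doc 4: absent
Doc 5: present
Doc 6: present
Doc 7: present
Doc 8: absent
Doc 9: absent
Doc 10: absent
df = sum of presences = 0 + 1 + 1 + 0 + 1 + 1 + 1 + 0 + 0 + 0 = 5

5


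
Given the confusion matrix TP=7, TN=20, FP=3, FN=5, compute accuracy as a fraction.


Accuracy = (TP + TN) / (TP + TN + FP + FN)
TP + TN = 7 + 20 = 27
Total = 7 + 20 + 3 + 5 = 35
Accuracy = 27 / 35 = 27/35

27/35


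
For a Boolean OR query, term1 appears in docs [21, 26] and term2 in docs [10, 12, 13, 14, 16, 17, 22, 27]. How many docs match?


Boolean OR: find union of posting lists
term1 docs: [21, 26]
term2 docs: [10, 12, 13, 14, 16, 17, 22, 27]
Union: [10, 12, 13, 14, 16, 17, 21, 22, 26, 27]
|union| = 10

10


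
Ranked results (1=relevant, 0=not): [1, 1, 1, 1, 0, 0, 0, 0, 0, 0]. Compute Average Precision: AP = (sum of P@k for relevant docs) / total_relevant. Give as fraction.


Computing P@k for each relevant position:
Position 1: relevant, P@1 = 1/1 = 1
Position 2: relevant, P@2 = 2/2 = 1
Position 3: relevant, P@3 = 3/3 = 1
Position 4: relevant, P@4 = 4/4 = 1
Position 5: not relevant
Position 6: not relevant
Position 7: not relevant
Position 8: not relevant
Position 9: not relevant
Position 10: not relevant
Sum of P@k = 1 + 1 + 1 + 1 = 4
AP = 4 / 4 = 1

1


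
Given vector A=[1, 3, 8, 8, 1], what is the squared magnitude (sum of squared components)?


|A|^2 = sum of squared components
A[0]^2 = 1^2 = 1
A[1]^2 = 3^2 = 9
A[2]^2 = 8^2 = 64
A[3]^2 = 8^2 = 64
A[4]^2 = 1^2 = 1
Sum = 1 + 9 + 64 + 64 + 1 = 139

139


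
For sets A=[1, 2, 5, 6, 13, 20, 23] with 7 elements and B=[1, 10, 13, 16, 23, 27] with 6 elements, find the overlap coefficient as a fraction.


A intersect B = [1, 13, 23]
|A intersect B| = 3
min(|A|, |B|) = min(7, 6) = 6
Overlap = 3 / 6 = 1/2

1/2


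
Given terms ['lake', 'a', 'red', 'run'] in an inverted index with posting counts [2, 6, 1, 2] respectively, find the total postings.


Summing posting list sizes:
'lake': 2 postings
'a': 6 postings
'red': 1 postings
'run': 2 postings
Total = 2 + 6 + 1 + 2 = 11

11


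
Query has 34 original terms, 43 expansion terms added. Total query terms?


Original terms: 34
Expansion terms: 43
Total = 34 + 43 = 77

77


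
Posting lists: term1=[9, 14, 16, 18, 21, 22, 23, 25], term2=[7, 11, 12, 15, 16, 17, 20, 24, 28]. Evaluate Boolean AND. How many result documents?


Boolean AND: find intersection of posting lists
term1 docs: [9, 14, 16, 18, 21, 22, 23, 25]
term2 docs: [7, 11, 12, 15, 16, 17, 20, 24, 28]
Intersection: [16]
|intersection| = 1

1


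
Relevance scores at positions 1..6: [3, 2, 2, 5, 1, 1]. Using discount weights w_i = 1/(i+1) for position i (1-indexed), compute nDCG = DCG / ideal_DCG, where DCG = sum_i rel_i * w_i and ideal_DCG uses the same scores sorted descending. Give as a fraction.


Position discount weights w_i = 1/(i+1) for i=1..6:
Weights = [1/2, 1/3, 1/4, 1/5, 1/6, 1/7]
Actual relevance: [3, 2, 2, 5, 1, 1]
DCG = 3/2 + 2/3 + 2/4 + 5/5 + 1/6 + 1/7 = 167/42
Ideal relevance (sorted desc): [5, 3, 2, 2, 1, 1]
Ideal DCG = 5/2 + 3/3 + 2/4 + 2/5 + 1/6 + 1/7 = 989/210
nDCG = DCG / ideal_DCG = 167/42 / 989/210 = 835/989

835/989


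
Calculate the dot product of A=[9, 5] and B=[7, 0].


Dot product = sum of element-wise products
A[0]*B[0] = 9*7 = 63
A[1]*B[1] = 5*0 = 0
Sum = 63 + 0 = 63

63


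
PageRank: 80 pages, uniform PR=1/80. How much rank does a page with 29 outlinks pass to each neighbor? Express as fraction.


Initial PR = 1/80 = 1/80
Outlinks = 29
Contribution per link = PR / outlinks
= 1/80 / 29
= 1/2320

1/2320


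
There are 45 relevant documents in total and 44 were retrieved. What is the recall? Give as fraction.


Recall = retrieved_relevant / total_relevant
= 44 / 45
= 44 / (44 + 1)
= 44/45

44/45


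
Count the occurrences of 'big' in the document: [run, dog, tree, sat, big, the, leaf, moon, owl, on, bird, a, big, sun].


Document has 14 words
Scanning for 'big':
Found at positions: [4, 12]
Count = 2

2


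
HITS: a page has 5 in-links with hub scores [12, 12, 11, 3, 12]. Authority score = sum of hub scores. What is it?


Authority = sum of hub scores of in-linkers
In-link 1: hub score = 12
In-link 2: hub score = 12
In-link 3: hub score = 11
In-link 4: hub score = 3
In-link 5: hub score = 12
Authority = 12 + 12 + 11 + 3 + 12 = 50

50


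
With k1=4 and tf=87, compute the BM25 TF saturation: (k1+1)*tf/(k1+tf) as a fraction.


BM25 TF component = (k1+1)*tf / (k1+tf)
k1 = 4, tf = 87
Numerator = (4+1)*87 = 435
Denominator = 4 + 87 = 91
= 435/91 = 435/91

435/91


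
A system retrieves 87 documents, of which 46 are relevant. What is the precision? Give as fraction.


Precision = relevant_retrieved / total_retrieved
= 46 / 87
= 46 / (46 + 41)
= 46/87

46/87


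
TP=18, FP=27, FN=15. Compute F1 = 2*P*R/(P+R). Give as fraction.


F1 = 2 * P * R / (P + R)
P = TP/(TP+FP) = 18/45 = 2/5
R = TP/(TP+FN) = 18/33 = 6/11
2 * P * R = 2 * 2/5 * 6/11 = 24/55
P + R = 2/5 + 6/11 = 52/55
F1 = 24/55 / 52/55 = 6/13

6/13


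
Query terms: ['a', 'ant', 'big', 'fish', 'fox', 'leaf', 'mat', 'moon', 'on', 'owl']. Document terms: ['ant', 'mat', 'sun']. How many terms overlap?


Query terms: ['a', 'ant', 'big', 'fish', 'fox', 'leaf', 'mat', 'moon', 'on', 'owl']
Document terms: ['ant', 'mat', 'sun']
Common terms: ['ant', 'mat']
Overlap count = 2

2


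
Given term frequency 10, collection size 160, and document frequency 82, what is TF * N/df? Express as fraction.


TF * (N/df)
= 10 * (160/82)
= 10 * 80/41
= 800/41

800/41


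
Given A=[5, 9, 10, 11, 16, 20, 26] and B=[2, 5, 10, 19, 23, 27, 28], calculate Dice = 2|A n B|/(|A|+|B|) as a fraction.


A intersect B = [5, 10]
|A intersect B| = 2
|A| = 7, |B| = 7
Dice = 2*2 / (7+7)
= 4 / 14 = 2/7

2/7


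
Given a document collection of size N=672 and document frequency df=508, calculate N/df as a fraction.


IDF ratio = N / df
= 672 / 508
= 168/127

168/127


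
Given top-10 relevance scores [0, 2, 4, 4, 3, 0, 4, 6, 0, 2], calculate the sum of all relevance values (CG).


Cumulative Gain = sum of relevance scores
Position 1: rel=0, running sum=0
Position 2: rel=2, running sum=2
Position 3: rel=4, running sum=6
Position 4: rel=4, running sum=10
Position 5: rel=3, running sum=13
Position 6: rel=0, running sum=13
Position 7: rel=4, running sum=17
Position 8: rel=6, running sum=23
Position 9: rel=0, running sum=23
Position 10: rel=2, running sum=25
CG = 25

25


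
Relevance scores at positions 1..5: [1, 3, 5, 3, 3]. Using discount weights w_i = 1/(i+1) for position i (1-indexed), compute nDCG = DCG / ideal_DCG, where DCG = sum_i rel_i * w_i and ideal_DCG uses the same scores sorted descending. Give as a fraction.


Position discount weights w_i = 1/(i+1) for i=1..5:
Weights = [1/2, 1/3, 1/4, 1/5, 1/6]
Actual relevance: [1, 3, 5, 3, 3]
DCG = 1/2 + 3/3 + 5/4 + 3/5 + 3/6 = 77/20
Ideal relevance (sorted desc): [5, 3, 3, 3, 1]
Ideal DCG = 5/2 + 3/3 + 3/4 + 3/5 + 1/6 = 301/60
nDCG = DCG / ideal_DCG = 77/20 / 301/60 = 33/43

33/43


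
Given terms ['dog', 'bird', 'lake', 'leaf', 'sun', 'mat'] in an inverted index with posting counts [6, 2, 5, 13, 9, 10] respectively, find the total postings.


Summing posting list sizes:
'dog': 6 postings
'bird': 2 postings
'lake': 5 postings
'leaf': 13 postings
'sun': 9 postings
'mat': 10 postings
Total = 6 + 2 + 5 + 13 + 9 + 10 = 45

45


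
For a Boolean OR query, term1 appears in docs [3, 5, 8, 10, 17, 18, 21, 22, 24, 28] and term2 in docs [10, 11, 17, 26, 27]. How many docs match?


Boolean OR: find union of posting lists
term1 docs: [3, 5, 8, 10, 17, 18, 21, 22, 24, 28]
term2 docs: [10, 11, 17, 26, 27]
Union: [3, 5, 8, 10, 11, 17, 18, 21, 22, 24, 26, 27, 28]
|union| = 13

13


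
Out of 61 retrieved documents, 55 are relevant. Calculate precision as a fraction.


Precision = relevant_retrieved / total_retrieved
= 55 / 61
= 55 / (55 + 6)
= 55/61

55/61


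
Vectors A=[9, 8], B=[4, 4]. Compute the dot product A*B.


Dot product = sum of element-wise products
A[0]*B[0] = 9*4 = 36
A[1]*B[1] = 8*4 = 32
Sum = 36 + 32 = 68

68


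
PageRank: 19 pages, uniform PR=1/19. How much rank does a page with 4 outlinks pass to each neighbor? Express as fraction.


Initial PR = 1/19 = 1/19
Outlinks = 4
Contribution per link = PR / outlinks
= 1/19 / 4
= 1/76

1/76


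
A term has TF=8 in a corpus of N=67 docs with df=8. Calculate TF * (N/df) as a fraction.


TF * (N/df)
= 8 * (67/8)
= 8 * 67/8
= 67

67


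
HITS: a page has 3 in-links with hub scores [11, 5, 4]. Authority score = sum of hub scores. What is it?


Authority = sum of hub scores of in-linkers
In-link 1: hub score = 11
In-link 2: hub score = 5
In-link 3: hub score = 4
Authority = 11 + 5 + 4 = 20

20


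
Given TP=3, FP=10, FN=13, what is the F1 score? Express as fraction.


F1 = 2 * P * R / (P + R)
P = TP/(TP+FP) = 3/13 = 3/13
R = TP/(TP+FN) = 3/16 = 3/16
2 * P * R = 2 * 3/13 * 3/16 = 9/104
P + R = 3/13 + 3/16 = 87/208
F1 = 9/104 / 87/208 = 6/29

6/29


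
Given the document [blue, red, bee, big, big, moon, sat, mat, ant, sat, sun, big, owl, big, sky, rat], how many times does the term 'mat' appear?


Document has 16 words
Scanning for 'mat':
Found at positions: [7]
Count = 1

1


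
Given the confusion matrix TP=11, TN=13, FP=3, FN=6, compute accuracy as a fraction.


Accuracy = (TP + TN) / (TP + TN + FP + FN)
TP + TN = 11 + 13 = 24
Total = 11 + 13 + 3 + 6 = 33
Accuracy = 24 / 33 = 8/11

8/11


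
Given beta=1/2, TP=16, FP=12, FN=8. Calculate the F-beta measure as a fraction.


P = TP/(TP+FP) = 16/28 = 4/7
R = TP/(TP+FN) = 16/24 = 2/3
beta^2 = 1/2^2 = 1/4
(1 + beta^2) = 5/4
Numerator = (1+beta^2)*P*R = 10/21
Denominator = beta^2*P + R = 1/7 + 2/3 = 17/21
F_beta = 10/17

10/17


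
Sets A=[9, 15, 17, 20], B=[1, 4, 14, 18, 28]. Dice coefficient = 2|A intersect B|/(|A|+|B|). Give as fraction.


A intersect B = []
|A intersect B| = 0
|A| = 4, |B| = 5
Dice = 2*0 / (4+5)
= 0 / 9 = 0

0


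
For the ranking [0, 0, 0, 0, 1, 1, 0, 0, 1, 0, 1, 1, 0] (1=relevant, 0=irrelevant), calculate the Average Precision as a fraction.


Computing P@k for each relevant position:
Position 1: not relevant
Position 2: not relevant
Position 3: not relevant
Position 4: not relevant
Position 5: relevant, P@5 = 1/5 = 1/5
Position 6: relevant, P@6 = 2/6 = 1/3
Position 7: not relevant
Position 8: not relevant
Position 9: relevant, P@9 = 3/9 = 1/3
Position 10: not relevant
Position 11: relevant, P@11 = 4/11 = 4/11
Position 12: relevant, P@12 = 5/12 = 5/12
Position 13: not relevant
Sum of P@k = 1/5 + 1/3 + 1/3 + 4/11 + 5/12 = 1087/660
AP = 1087/660 / 5 = 1087/3300

1087/3300


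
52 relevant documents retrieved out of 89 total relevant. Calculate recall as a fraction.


Recall = retrieved_relevant / total_relevant
= 52 / 89
= 52 / (52 + 37)
= 52/89

52/89


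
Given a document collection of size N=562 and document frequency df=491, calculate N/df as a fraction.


IDF ratio = N / df
= 562 / 491
= 562/491

562/491


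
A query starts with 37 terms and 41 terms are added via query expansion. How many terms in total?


Original terms: 37
Expansion terms: 41
Total = 37 + 41 = 78

78


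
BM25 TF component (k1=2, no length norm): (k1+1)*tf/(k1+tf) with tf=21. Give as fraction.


BM25 TF component = (k1+1)*tf / (k1+tf)
k1 = 2, tf = 21
Numerator = (2+1)*21 = 63
Denominator = 2 + 21 = 23
= 63/23 = 63/23

63/23


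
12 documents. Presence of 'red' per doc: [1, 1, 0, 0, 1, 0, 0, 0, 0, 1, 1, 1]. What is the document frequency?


Checking each document for 'red':
Doc 1: present
Doc 2: present
Doc 3: absent
Doc 4: absent
Doc 5: present
Doc 6: absent
Doc 7: absent
Doc 8: absent
Doc 9: absent
Doc 10: present
Doc 11: present
Doc 12: present
df = sum of presences = 1 + 1 + 0 + 0 + 1 + 0 + 0 + 0 + 0 + 1 + 1 + 1 = 6

6


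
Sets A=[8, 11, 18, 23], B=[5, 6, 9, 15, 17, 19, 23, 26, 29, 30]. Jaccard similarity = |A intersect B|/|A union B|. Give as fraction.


A intersect B = [23]
|A intersect B| = 1
A union B = [5, 6, 8, 9, 11, 15, 17, 18, 19, 23, 26, 29, 30]
|A union B| = 13
Jaccard = 1/13 = 1/13

1/13


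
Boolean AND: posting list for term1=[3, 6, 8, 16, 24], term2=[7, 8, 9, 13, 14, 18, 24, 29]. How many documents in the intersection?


Boolean AND: find intersection of posting lists
term1 docs: [3, 6, 8, 16, 24]
term2 docs: [7, 8, 9, 13, 14, 18, 24, 29]
Intersection: [8, 24]
|intersection| = 2

2


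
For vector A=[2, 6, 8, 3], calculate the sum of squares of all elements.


|A|^2 = sum of squared components
A[0]^2 = 2^2 = 4
A[1]^2 = 6^2 = 36
A[2]^2 = 8^2 = 64
A[3]^2 = 3^2 = 9
Sum = 4 + 36 + 64 + 9 = 113

113


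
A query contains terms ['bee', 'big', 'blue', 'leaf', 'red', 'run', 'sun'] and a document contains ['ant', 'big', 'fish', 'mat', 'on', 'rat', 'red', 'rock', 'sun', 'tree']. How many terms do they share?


Query terms: ['bee', 'big', 'blue', 'leaf', 'red', 'run', 'sun']
Document terms: ['ant', 'big', 'fish', 'mat', 'on', 'rat', 'red', 'rock', 'sun', 'tree']
Common terms: ['big', 'red', 'sun']
Overlap count = 3

3


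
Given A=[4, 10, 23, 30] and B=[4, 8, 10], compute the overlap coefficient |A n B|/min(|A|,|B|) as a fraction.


A intersect B = [4, 10]
|A intersect B| = 2
min(|A|, |B|) = min(4, 3) = 3
Overlap = 2 / 3 = 2/3

2/3


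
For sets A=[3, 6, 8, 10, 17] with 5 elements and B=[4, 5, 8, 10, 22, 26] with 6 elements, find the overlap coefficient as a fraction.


A intersect B = [8, 10]
|A intersect B| = 2
min(|A|, |B|) = min(5, 6) = 5
Overlap = 2 / 5 = 2/5

2/5


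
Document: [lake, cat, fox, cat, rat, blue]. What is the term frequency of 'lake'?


Document has 6 words
Scanning for 'lake':
Found at positions: [0]
Count = 1

1


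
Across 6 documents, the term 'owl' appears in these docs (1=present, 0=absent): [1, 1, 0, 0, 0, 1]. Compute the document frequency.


Checking each document for 'owl':
Doc 1: present
Doc 2: present
Doc 3: absent
Doc 4: absent
Doc 5: absent
Doc 6: present
df = sum of presences = 1 + 1 + 0 + 0 + 0 + 1 = 3

3


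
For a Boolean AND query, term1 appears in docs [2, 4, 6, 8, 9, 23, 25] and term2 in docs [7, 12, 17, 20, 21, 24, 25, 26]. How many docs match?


Boolean AND: find intersection of posting lists
term1 docs: [2, 4, 6, 8, 9, 23, 25]
term2 docs: [7, 12, 17, 20, 21, 24, 25, 26]
Intersection: [25]
|intersection| = 1

1


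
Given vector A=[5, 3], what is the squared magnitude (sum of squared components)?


|A|^2 = sum of squared components
A[0]^2 = 5^2 = 25
A[1]^2 = 3^2 = 9
Sum = 25 + 9 = 34

34


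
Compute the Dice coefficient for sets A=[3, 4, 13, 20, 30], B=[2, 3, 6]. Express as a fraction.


A intersect B = [3]
|A intersect B| = 1
|A| = 5, |B| = 3
Dice = 2*1 / (5+3)
= 2 / 8 = 1/4

1/4


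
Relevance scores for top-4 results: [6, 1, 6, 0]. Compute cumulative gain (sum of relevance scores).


Cumulative Gain = sum of relevance scores
Position 1: rel=6, running sum=6
Position 2: rel=1, running sum=7
Position 3: rel=6, running sum=13
Position 4: rel=0, running sum=13
CG = 13

13


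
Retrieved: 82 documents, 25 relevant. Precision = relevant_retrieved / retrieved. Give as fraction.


Precision = relevant_retrieved / total_retrieved
= 25 / 82
= 25 / (25 + 57)
= 25/82

25/82


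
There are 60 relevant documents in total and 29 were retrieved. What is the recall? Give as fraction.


Recall = retrieved_relevant / total_relevant
= 29 / 60
= 29 / (29 + 31)
= 29/60

29/60


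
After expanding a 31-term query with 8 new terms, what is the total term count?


Original terms: 31
Expansion terms: 8
Total = 31 + 8 = 39

39


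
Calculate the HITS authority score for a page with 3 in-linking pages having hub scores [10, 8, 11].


Authority = sum of hub scores of in-linkers
In-link 1: hub score = 10
In-link 2: hub score = 8
In-link 3: hub score = 11
Authority = 10 + 8 + 11 = 29

29


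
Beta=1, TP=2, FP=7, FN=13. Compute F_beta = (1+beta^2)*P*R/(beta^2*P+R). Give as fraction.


P = TP/(TP+FP) = 2/9 = 2/9
R = TP/(TP+FN) = 2/15 = 2/15
beta^2 = 1^2 = 1
(1 + beta^2) = 2
Numerator = (1+beta^2)*P*R = 8/135
Denominator = beta^2*P + R = 2/9 + 2/15 = 16/45
F_beta = 1/6

1/6


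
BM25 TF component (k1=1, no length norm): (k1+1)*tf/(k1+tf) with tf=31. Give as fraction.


BM25 TF component = (k1+1)*tf / (k1+tf)
k1 = 1, tf = 31
Numerator = (1+1)*31 = 62
Denominator = 1 + 31 = 32
= 62/32 = 31/16

31/16


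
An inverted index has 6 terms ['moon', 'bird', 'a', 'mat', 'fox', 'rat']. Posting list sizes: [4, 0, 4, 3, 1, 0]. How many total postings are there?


Summing posting list sizes:
'moon': 4 postings
'bird': 0 postings
'a': 4 postings
'mat': 3 postings
'fox': 1 postings
'rat': 0 postings
Total = 4 + 0 + 4 + 3 + 1 + 0 = 12

12


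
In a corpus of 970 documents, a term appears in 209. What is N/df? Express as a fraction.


IDF ratio = N / df
= 970 / 209
= 970/209

970/209


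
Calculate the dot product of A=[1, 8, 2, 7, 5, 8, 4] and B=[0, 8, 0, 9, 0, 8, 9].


Dot product = sum of element-wise products
A[0]*B[0] = 1*0 = 0
A[1]*B[1] = 8*8 = 64
A[2]*B[2] = 2*0 = 0
A[3]*B[3] = 7*9 = 63
A[4]*B[4] = 5*0 = 0
A[5]*B[5] = 8*8 = 64
A[6]*B[6] = 4*9 = 36
Sum = 0 + 64 + 0 + 63 + 0 + 64 + 36 = 227

227


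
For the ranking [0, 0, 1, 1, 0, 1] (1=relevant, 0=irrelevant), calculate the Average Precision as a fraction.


Computing P@k for each relevant position:
Position 1: not relevant
Position 2: not relevant
Position 3: relevant, P@3 = 1/3 = 1/3
Position 4: relevant, P@4 = 2/4 = 1/2
Position 5: not relevant
Position 6: relevant, P@6 = 3/6 = 1/2
Sum of P@k = 1/3 + 1/2 + 1/2 = 4/3
AP = 4/3 / 3 = 4/9

4/9


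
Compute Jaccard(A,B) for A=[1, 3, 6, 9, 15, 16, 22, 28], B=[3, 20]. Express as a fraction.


A intersect B = [3]
|A intersect B| = 1
A union B = [1, 3, 6, 9, 15, 16, 20, 22, 28]
|A union B| = 9
Jaccard = 1/9 = 1/9

1/9


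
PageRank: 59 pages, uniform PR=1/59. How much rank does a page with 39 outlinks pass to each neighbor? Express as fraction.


Initial PR = 1/59 = 1/59
Outlinks = 39
Contribution per link = PR / outlinks
= 1/59 / 39
= 1/2301

1/2301


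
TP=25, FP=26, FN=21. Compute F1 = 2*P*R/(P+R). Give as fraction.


F1 = 2 * P * R / (P + R)
P = TP/(TP+FP) = 25/51 = 25/51
R = TP/(TP+FN) = 25/46 = 25/46
2 * P * R = 2 * 25/51 * 25/46 = 625/1173
P + R = 25/51 + 25/46 = 2425/2346
F1 = 625/1173 / 2425/2346 = 50/97

50/97


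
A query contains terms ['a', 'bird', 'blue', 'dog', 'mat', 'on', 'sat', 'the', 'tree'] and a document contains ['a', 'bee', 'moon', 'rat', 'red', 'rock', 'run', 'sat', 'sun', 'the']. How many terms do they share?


Query terms: ['a', 'bird', 'blue', 'dog', 'mat', 'on', 'sat', 'the', 'tree']
Document terms: ['a', 'bee', 'moon', 'rat', 'red', 'rock', 'run', 'sat', 'sun', 'the']
Common terms: ['a', 'sat', 'the']
Overlap count = 3

3


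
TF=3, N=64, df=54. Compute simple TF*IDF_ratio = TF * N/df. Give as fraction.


TF * (N/df)
= 3 * (64/54)
= 3 * 32/27
= 32/9

32/9


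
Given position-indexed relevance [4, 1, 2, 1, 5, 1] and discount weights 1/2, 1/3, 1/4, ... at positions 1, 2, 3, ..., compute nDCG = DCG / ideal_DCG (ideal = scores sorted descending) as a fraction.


Position discount weights w_i = 1/(i+1) for i=1..6:
Weights = [1/2, 1/3, 1/4, 1/5, 1/6, 1/7]
Actual relevance: [4, 1, 2, 1, 5, 1]
DCG = 4/2 + 1/3 + 2/4 + 1/5 + 5/6 + 1/7 = 421/105
Ideal relevance (sorted desc): [5, 4, 2, 1, 1, 1]
Ideal DCG = 5/2 + 4/3 + 2/4 + 1/5 + 1/6 + 1/7 = 339/70
nDCG = DCG / ideal_DCG = 421/105 / 339/70 = 842/1017

842/1017


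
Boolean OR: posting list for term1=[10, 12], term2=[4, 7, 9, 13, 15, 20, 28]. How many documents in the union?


Boolean OR: find union of posting lists
term1 docs: [10, 12]
term2 docs: [4, 7, 9, 13, 15, 20, 28]
Union: [4, 7, 9, 10, 12, 13, 15, 20, 28]
|union| = 9

9


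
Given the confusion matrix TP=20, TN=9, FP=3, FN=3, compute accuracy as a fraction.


Accuracy = (TP + TN) / (TP + TN + FP + FN)
TP + TN = 20 + 9 = 29
Total = 20 + 9 + 3 + 3 = 35
Accuracy = 29 / 35 = 29/35

29/35


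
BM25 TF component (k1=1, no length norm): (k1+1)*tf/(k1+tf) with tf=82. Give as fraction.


BM25 TF component = (k1+1)*tf / (k1+tf)
k1 = 1, tf = 82
Numerator = (1+1)*82 = 164
Denominator = 1 + 82 = 83
= 164/83 = 164/83

164/83


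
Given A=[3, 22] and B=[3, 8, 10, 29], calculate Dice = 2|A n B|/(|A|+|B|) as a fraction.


A intersect B = [3]
|A intersect B| = 1
|A| = 2, |B| = 4
Dice = 2*1 / (2+4)
= 2 / 6 = 1/3

1/3


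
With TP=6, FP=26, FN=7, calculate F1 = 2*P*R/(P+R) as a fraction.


F1 = 2 * P * R / (P + R)
P = TP/(TP+FP) = 6/32 = 3/16
R = TP/(TP+FN) = 6/13 = 6/13
2 * P * R = 2 * 3/16 * 6/13 = 9/52
P + R = 3/16 + 6/13 = 135/208
F1 = 9/52 / 135/208 = 4/15

4/15
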